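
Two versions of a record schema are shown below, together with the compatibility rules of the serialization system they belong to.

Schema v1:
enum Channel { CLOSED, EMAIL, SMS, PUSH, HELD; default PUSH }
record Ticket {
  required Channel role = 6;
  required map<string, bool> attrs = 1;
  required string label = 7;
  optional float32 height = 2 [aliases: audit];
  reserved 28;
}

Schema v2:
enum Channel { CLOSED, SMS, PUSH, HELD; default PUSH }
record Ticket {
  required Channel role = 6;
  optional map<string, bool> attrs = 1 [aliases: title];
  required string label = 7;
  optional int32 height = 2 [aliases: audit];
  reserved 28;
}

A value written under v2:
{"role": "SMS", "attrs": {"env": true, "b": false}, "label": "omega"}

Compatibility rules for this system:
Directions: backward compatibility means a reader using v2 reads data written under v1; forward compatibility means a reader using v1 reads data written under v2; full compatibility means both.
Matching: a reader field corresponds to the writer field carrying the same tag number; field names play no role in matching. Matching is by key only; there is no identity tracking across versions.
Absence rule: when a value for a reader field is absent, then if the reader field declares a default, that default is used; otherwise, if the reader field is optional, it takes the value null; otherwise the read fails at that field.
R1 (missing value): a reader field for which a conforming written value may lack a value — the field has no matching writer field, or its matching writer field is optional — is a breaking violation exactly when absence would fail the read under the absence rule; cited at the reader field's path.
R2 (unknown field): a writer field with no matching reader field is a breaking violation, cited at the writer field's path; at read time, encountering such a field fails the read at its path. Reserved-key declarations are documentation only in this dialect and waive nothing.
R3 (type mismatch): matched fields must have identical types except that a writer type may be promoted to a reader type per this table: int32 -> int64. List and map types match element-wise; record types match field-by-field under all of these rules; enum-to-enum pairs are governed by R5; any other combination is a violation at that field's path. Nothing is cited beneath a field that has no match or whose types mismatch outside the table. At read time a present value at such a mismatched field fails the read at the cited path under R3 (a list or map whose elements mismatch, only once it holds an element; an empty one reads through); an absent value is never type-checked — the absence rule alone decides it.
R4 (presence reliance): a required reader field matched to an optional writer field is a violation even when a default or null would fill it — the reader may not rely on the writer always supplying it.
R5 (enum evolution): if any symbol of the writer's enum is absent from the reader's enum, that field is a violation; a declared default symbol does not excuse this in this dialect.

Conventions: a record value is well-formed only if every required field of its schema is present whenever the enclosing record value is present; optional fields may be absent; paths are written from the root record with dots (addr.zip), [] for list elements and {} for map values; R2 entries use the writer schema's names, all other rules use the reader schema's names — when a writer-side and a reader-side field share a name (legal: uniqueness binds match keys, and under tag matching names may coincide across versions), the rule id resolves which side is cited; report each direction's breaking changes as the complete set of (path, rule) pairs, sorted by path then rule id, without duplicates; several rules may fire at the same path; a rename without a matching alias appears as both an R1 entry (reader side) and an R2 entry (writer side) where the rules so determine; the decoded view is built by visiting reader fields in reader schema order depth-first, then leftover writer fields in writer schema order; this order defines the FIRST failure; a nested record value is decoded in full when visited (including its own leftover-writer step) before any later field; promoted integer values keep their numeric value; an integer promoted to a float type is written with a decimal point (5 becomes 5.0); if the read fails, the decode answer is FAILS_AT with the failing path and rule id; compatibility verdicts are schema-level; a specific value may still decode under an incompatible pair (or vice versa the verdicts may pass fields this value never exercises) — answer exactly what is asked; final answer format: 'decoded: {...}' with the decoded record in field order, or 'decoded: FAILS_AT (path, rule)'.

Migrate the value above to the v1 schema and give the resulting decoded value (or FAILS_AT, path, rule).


decoded: {"role": "SMS", "attrs": {"env": true, "b": false}, "label": "omega", "height": null}

arrows below run writer -> reader for Ticket
decoding the Ticket value with the v1 reader:
  role := "SMS"
  attrs := {"env": true, "b": false}
  label := "omega"
  height := null (not supplied -> null)
  => decoded: {"role": "SMS", "attrs": {"env": true, "b": false}, "label": "omega", "height": null}
diffs on Ticket not affecting the asked answer:
  enum Channel (field role in record Ticket): symbol EMAIL removed -> matters for Ticket compatibility verdicts, not for this value's decode
  field attrs in record Ticket: required changed to optional -> matters for Ticket compatibility verdicts, not for this value's decode
  field height in record Ticket: type float32 changed to int32 -> matters for Ticket compatibility verdicts, not for this value's decode


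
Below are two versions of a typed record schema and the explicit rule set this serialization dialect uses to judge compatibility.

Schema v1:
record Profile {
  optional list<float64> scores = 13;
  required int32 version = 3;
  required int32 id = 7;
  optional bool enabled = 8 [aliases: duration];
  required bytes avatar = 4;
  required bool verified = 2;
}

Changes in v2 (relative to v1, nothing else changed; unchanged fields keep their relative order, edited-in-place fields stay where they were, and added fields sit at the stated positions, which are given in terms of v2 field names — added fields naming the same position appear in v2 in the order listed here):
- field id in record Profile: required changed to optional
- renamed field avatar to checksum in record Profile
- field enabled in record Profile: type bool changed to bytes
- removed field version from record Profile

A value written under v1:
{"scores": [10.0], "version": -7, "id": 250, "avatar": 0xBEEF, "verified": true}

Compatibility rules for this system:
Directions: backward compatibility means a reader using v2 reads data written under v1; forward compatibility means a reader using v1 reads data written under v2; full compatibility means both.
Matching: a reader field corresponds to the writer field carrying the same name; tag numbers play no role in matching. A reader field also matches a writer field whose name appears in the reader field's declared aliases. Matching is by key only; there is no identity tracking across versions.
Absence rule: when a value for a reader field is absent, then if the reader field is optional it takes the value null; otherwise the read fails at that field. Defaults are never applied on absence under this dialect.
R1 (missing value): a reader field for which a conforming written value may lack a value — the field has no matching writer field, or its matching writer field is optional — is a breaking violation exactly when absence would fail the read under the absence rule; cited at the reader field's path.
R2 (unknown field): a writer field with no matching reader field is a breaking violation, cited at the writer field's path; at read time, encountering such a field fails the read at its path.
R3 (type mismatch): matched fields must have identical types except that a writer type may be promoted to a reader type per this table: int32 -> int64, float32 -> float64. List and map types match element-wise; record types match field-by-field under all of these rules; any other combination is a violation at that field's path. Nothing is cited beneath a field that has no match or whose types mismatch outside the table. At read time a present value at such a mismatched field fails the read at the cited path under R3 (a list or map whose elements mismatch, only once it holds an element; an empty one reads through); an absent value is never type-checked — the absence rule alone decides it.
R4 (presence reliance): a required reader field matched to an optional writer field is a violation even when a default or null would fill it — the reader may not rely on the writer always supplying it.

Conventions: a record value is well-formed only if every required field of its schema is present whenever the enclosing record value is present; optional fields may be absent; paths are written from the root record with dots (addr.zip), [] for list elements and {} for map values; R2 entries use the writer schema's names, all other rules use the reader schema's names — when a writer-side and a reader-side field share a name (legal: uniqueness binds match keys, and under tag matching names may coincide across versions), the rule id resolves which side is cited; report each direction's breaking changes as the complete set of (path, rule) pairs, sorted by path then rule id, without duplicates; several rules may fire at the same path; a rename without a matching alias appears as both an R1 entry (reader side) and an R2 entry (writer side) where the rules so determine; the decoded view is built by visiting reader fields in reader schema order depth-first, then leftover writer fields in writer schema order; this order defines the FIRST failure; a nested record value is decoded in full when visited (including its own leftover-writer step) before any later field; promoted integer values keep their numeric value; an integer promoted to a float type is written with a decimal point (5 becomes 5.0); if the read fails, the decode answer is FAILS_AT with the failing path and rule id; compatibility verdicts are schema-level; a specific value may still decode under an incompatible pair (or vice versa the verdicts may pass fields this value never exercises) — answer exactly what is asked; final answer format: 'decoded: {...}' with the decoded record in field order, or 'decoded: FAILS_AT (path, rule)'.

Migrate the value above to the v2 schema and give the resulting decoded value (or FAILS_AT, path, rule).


in Profile below, arrows point writer -> reader
decoding the Profile value with the v2 reader:
  scores := [10.0]
  id := 250
  enabled := null (absent, optional -> null)
  read fails at checksum under R1 (no fill)
  => FAILS_AT (checksum, R1)
checking off the Profile differences that do not matter here:
  field id in record Profile: required changed to optional -> matters for Profile compatibility verdicts, not for this value's decode
  field enabled in record Profile: type bool changed to bytes -> matters for Profile compatibility verdicts, not for this value's decode
  removed field version from record Profile -> matters for Profile compatibility verdicts, not for this value's decode

decoded: FAILS_AT (checksum, R1)


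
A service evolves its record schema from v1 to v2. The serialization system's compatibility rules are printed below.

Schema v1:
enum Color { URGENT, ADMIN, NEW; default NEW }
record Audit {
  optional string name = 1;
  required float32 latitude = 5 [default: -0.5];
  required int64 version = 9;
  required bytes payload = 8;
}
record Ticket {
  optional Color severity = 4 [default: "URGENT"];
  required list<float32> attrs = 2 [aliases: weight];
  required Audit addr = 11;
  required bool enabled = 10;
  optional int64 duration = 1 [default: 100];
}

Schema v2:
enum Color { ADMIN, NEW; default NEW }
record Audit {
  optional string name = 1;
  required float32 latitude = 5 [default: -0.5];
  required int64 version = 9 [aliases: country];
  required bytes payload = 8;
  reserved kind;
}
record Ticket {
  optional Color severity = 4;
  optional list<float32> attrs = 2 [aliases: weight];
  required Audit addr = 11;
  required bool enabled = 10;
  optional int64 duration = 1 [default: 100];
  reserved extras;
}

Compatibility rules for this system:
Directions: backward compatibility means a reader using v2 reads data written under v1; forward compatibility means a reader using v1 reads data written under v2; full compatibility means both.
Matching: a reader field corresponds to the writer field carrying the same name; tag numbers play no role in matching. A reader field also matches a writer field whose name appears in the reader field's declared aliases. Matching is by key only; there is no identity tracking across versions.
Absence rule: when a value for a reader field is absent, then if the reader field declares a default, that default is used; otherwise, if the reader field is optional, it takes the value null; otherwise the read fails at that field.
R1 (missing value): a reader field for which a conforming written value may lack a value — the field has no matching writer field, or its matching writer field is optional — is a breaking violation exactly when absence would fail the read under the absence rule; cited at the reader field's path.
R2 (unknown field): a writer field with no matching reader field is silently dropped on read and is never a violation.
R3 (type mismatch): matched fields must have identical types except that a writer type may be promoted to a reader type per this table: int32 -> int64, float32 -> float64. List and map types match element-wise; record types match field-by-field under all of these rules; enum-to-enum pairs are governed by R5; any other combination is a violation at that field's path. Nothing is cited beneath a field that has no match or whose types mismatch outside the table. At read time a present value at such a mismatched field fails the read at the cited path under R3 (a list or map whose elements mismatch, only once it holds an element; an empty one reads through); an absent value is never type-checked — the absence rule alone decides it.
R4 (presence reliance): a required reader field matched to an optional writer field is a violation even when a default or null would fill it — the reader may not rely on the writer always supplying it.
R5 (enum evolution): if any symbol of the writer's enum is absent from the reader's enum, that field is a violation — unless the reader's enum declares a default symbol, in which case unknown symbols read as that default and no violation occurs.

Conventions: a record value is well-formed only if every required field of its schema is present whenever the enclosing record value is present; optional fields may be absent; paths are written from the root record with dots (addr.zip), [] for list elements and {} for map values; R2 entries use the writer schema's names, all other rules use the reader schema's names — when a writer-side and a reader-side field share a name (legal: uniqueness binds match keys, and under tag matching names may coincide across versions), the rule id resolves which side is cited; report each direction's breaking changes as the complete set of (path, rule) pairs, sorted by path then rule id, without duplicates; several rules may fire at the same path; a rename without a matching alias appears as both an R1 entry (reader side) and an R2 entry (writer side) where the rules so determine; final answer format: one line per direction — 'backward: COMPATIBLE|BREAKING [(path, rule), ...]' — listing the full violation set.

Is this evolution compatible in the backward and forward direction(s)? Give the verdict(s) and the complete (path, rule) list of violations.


in Ticket below, arrows point writer -> reader
backward pass over Ticket, reader schema v2, writer schema v1:
  severity: Color -> Color, writer optional; from severity
  attrs: list<float32> -> list<float32>, writer required; from attrs
  addr: Audit -> Audit, writer required; from addr
  enabled: bool -> bool, writer required; from enabled
  duration: int64 -> int64, writer optional; from duration
  addr.name: string -> string, writer optional; from addr.name
  addr.latitude: float32 -> float32, writer required; from addr.latitude
  addr.version: int64 -> int64, writer required; from addr.version
  addr.payload: bytes -> bytes, writer required; from addr.payload
  => backward: COMPATIBLE
forward pass over Ticket, reader schema v1, writer schema v2:
  severity: Color -> Color, writer optional; from severity
  attrs: list<float32> -> list<float32>, writer optional; from attrs
  addr: Audit -> Audit, writer required; from addr
  enabled: bool -> bool, writer required; from enabled
  duration: int64 -> int64, writer optional; from duration
  addr.name: string -> string, writer optional; from addr.name
  addr.latitude: float32 -> float32, writer required; from addr.latitude
  addr.version: int64 -> int64, writer required; from addr.version
  addr.payload: bytes -> bytes, writer required; from addr.payload
  R1 fires at attrs
  R4 fires at attrs
  forward on Ticket therefore BREAKING (2)

backward: COMPATIBLE []; forward: BREAKING [(attrs, R1), (attrs, R4)]


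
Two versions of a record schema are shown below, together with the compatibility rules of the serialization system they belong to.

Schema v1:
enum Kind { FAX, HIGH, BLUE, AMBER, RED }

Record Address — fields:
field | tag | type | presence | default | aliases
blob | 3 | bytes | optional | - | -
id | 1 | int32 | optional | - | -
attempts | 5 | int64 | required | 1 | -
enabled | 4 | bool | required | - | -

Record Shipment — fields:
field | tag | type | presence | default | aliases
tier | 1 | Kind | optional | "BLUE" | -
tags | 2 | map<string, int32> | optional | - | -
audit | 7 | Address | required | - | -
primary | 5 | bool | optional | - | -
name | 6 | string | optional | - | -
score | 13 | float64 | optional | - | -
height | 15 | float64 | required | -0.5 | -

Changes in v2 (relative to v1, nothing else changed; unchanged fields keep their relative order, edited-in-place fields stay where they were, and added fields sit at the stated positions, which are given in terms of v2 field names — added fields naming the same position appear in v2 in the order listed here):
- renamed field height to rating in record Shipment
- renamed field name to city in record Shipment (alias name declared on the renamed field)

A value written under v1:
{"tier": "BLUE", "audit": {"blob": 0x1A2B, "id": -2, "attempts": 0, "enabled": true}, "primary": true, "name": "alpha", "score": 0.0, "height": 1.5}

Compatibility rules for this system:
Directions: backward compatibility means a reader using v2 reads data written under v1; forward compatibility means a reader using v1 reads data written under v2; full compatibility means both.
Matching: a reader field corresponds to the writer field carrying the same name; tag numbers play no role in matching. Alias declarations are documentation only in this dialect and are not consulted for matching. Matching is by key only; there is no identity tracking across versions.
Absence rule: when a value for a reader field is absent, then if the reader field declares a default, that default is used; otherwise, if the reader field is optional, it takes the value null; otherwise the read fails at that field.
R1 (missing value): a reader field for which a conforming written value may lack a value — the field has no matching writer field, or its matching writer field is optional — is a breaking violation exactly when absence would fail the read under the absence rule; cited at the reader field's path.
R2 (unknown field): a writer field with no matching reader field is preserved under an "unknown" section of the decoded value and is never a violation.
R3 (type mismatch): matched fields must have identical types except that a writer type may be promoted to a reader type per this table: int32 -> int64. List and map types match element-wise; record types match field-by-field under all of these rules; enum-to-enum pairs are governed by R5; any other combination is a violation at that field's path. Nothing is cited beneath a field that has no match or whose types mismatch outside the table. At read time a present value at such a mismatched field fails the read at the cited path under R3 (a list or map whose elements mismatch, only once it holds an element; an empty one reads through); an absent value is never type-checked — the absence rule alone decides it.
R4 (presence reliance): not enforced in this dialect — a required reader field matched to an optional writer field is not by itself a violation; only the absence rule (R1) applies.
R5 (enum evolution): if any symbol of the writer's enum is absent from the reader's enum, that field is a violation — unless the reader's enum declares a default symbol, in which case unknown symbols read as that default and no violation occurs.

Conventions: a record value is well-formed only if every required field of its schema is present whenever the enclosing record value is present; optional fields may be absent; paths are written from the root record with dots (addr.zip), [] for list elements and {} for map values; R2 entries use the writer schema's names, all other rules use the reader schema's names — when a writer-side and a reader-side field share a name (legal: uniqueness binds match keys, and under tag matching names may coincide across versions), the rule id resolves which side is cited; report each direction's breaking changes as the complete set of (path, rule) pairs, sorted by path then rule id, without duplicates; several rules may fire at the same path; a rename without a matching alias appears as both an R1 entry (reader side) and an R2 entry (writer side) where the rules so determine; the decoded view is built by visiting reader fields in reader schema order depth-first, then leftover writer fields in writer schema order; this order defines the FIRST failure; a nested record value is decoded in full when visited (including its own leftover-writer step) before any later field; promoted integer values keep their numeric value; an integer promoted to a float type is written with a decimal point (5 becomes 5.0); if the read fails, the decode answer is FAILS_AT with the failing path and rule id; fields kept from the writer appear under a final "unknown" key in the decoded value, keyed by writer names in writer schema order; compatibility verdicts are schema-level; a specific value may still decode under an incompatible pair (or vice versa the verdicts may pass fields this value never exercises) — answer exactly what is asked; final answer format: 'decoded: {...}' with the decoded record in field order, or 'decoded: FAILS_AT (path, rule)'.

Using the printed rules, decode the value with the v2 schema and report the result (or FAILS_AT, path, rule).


in Shipment below, arrows point writer -> reader
migrating the Shipment value to v2:
  tier := "BLUE"
  tags := null (not supplied -> null)
  audit.blob := 0x1A2B
  audit.id := -2
  audit.attempts := 0
  audit.enabled := true
  primary := true
  city := null (not supplied -> null)
  score := 0.0
  rating := -0.5 (no value, default fills)
  writer name: kept under "unknown"
  writer height: kept under "unknown"
  => decoded: {"tier": "BLUE", "tags": null, "audit": {"blob": 0x1A2B, "id": -2, "attempts": 0, "enabled": true}, "primary": true, "city": null, "score": 0.0, "rating": -0.5, "unknown": {"name": "alpha", "height": 1.5}}

decoded: {"tier": "BLUE", "tags": null, "audit": {"blob": 0x1A2B, "id": -2, "attempts": 0, "enabled": true}, "primary": true, "city": null, "score": 0.0, "rating": -0.5, "unknown": {"name": "alpha", "height": 1.5}}


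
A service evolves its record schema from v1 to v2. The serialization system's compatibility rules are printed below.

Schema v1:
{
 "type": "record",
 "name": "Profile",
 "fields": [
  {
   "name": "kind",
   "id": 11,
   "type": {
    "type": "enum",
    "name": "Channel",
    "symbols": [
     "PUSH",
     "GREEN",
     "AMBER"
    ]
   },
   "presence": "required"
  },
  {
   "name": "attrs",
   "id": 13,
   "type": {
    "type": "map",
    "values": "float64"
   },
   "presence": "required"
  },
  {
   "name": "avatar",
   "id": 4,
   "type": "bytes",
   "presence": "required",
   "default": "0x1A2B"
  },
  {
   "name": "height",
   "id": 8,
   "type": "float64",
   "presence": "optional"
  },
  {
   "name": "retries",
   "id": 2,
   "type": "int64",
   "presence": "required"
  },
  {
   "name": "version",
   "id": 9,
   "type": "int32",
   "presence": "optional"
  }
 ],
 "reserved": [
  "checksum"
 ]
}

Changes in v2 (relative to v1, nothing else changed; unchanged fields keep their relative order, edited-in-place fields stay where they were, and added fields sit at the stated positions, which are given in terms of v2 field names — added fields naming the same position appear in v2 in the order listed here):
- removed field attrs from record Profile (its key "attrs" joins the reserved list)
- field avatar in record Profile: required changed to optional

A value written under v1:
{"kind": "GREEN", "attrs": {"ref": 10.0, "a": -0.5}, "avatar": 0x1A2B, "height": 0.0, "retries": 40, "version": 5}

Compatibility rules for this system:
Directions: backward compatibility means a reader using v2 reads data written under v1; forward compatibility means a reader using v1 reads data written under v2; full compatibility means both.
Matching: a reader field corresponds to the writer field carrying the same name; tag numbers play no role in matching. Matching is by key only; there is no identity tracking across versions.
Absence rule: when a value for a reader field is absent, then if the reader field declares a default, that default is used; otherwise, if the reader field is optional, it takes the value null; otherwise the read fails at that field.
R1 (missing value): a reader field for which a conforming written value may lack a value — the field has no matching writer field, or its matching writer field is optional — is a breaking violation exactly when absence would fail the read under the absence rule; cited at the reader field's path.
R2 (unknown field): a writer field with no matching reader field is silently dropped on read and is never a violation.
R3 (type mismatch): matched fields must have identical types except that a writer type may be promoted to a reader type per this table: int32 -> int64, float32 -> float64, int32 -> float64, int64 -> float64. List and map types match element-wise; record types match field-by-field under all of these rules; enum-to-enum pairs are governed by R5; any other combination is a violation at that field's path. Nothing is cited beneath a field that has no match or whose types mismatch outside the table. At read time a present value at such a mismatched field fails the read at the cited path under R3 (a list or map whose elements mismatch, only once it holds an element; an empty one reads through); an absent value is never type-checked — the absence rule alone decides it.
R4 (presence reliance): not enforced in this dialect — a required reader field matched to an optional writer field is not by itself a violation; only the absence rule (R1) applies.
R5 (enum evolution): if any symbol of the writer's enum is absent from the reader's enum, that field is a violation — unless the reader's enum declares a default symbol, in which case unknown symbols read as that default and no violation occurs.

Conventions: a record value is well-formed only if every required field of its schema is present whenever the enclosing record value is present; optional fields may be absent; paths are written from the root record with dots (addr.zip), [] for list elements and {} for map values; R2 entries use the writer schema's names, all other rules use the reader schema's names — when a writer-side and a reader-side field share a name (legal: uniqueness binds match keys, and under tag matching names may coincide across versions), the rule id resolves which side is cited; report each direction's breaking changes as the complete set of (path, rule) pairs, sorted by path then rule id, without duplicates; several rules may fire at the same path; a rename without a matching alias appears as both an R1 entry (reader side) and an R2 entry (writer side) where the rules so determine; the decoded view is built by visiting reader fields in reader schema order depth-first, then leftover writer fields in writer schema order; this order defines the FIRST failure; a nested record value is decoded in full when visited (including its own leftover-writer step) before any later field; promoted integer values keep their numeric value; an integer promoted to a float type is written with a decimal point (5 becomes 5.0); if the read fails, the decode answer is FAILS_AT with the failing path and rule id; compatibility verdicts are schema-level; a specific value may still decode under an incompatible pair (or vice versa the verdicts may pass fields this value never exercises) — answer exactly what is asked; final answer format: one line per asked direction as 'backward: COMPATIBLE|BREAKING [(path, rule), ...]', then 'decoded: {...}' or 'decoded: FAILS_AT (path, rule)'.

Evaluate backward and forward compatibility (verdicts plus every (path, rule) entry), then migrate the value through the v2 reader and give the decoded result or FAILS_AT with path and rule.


backward: COMPATIBLE []; forward: BREAKING [(attrs, R1)]; decoded: {"kind": "GREEN", "avatar": 0x1A2B, "height": 0.0, "retries": 40, "version": 5}

each type pair in Profile: writer, then reader
backward for Profile (reader v2, writer v1):
  Channel -> Channel, writer required: kind aligns to kind
  bytes -> bytes, writer required: avatar aligns to avatar
  float64 -> float64, writer optional: height aligns to height
  int64 -> int64, writer required: retries aligns to retries
  int32 -> int32, writer optional: version aligns to version
  leftover writer field: attrs
  => no violations; backward on Profile: COMPATIBLE
forward for Profile (reader v1, writer v2):
  Channel -> Channel, writer required: kind aligns to kind
  no writer field matches reader attrs
  bytes -> bytes, writer optional: avatar aligns to avatar
  float64 -> float64, writer optional: height aligns to height
  int64 -> int64, writer required: retries aligns to retries
  int32 -> int32, writer optional: version aligns to version
  rule R1 violated at attrs
  => 1 violation(s): forward is BREAKING for Profile
migrating the Profile value to v2:
  kind := "GREEN"
  avatar := 0x1A2B
  height := 0.0
  retries := 40
  version := 5
  writer attrs: unknown -> dropped
  => decoded: {"kind": "GREEN", "avatar": 0x1A2B, "height": 0.0, "retries": 40, "version": 5}


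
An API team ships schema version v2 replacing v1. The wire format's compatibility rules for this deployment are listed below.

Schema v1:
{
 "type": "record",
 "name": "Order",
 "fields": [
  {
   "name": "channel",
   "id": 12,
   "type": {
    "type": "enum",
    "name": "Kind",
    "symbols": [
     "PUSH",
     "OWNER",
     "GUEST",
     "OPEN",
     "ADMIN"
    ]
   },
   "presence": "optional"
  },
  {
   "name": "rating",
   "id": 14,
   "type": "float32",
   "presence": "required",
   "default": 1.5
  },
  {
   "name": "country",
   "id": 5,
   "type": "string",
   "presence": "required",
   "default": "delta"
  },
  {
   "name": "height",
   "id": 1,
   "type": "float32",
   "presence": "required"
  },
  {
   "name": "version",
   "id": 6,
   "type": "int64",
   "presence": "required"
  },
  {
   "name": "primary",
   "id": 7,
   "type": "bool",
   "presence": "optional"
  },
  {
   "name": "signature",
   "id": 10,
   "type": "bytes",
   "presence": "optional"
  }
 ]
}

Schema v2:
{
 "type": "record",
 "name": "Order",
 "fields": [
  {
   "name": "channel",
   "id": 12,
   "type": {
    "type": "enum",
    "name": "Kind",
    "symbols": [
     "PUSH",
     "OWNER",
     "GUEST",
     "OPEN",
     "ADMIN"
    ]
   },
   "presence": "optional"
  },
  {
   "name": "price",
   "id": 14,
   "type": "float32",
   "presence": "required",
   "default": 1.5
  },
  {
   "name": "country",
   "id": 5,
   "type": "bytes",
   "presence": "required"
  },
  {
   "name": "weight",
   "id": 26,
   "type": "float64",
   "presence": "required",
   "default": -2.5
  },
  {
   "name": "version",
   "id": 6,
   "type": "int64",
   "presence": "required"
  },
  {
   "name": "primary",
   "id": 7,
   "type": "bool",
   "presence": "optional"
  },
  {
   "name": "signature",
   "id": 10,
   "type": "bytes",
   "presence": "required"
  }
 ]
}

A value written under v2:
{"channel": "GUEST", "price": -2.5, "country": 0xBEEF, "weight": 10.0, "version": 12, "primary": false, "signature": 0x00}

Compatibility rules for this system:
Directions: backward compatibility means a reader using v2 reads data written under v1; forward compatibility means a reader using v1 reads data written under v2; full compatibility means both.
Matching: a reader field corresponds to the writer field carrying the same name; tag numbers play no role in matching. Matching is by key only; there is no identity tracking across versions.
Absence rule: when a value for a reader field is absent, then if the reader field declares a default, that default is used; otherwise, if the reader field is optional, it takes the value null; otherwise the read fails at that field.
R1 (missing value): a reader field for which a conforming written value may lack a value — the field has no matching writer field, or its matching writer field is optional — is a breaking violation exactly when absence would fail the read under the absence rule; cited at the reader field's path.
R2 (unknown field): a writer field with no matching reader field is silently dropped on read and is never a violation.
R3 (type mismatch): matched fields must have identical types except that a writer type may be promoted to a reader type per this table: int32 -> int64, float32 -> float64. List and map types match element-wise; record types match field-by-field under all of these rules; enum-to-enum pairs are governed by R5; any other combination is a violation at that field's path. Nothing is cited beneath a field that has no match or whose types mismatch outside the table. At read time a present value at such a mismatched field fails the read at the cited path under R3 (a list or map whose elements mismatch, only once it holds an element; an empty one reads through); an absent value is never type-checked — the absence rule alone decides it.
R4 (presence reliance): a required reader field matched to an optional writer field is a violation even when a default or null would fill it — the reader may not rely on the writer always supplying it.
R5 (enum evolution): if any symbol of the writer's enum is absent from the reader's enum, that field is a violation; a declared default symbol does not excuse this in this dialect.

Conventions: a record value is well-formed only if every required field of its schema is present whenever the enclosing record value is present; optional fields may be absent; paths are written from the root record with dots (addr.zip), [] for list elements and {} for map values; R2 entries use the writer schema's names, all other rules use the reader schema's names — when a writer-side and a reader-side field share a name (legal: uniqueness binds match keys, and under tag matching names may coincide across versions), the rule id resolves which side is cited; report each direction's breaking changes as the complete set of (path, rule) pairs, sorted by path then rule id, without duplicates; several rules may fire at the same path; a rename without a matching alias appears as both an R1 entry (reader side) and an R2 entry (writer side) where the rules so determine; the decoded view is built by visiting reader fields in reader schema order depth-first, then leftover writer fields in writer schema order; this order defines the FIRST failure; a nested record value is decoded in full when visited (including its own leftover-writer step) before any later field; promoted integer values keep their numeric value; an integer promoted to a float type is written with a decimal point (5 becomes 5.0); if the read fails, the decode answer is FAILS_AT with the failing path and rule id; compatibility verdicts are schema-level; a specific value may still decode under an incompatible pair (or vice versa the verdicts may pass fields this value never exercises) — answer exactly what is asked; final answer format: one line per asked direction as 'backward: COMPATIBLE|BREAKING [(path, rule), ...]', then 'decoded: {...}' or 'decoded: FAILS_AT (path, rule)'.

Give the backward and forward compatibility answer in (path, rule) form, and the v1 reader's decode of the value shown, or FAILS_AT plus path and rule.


backward: BREAKING [(country, R3), (signature, R1), (signature, R4)]; forward: BREAKING [(country, R3), (height, R1)]; decoded: FAILS_AT (country, R3)

the writer's type comes first in each Order pair
backward for Order (reader v2, writer v1):
  channel <- channel (Kind -> Kind, writer optional)
  price has no writer counterpart
  country <- country (string -> bytes, writer required)
  weight has no writer counterpart
  version <- version (int64 -> int64, writer required)
  primary <- primary (bool -> bool, writer optional)
  signature <- signature (bytes -> bytes, writer optional)
  writer rating: unknown to reader
  writer height: unknown to reader
  R3 fires at country
  R1 fires at signature
  R4 fires at signature
  => 3 violation(s): backward is BREAKING for Order
forward for Order (reader v1, writer v2):
  channel <- channel (Kind -> Kind, writer optional)
  rating has no writer counterpart
  country <- country (bytes -> string, writer required)
  height has no writer counterpart
  version <- version (int64 -> int64, writer required)
  primary <- primary (bool -> bool, writer optional)
  signature <- signature (bytes -> bytes, writer required)
  writer price: unknown to reader
  writer weight: unknown to reader
  R3 fires at country
  R1 fires at height
  => 2 violation(s): forward is BREAKING for Order
decode (reader v1):
  channel := "GUEST"
  rating := 1.5 (no value, default fills)
  read fails at country under R3
  => FAILS_AT (country, R3)


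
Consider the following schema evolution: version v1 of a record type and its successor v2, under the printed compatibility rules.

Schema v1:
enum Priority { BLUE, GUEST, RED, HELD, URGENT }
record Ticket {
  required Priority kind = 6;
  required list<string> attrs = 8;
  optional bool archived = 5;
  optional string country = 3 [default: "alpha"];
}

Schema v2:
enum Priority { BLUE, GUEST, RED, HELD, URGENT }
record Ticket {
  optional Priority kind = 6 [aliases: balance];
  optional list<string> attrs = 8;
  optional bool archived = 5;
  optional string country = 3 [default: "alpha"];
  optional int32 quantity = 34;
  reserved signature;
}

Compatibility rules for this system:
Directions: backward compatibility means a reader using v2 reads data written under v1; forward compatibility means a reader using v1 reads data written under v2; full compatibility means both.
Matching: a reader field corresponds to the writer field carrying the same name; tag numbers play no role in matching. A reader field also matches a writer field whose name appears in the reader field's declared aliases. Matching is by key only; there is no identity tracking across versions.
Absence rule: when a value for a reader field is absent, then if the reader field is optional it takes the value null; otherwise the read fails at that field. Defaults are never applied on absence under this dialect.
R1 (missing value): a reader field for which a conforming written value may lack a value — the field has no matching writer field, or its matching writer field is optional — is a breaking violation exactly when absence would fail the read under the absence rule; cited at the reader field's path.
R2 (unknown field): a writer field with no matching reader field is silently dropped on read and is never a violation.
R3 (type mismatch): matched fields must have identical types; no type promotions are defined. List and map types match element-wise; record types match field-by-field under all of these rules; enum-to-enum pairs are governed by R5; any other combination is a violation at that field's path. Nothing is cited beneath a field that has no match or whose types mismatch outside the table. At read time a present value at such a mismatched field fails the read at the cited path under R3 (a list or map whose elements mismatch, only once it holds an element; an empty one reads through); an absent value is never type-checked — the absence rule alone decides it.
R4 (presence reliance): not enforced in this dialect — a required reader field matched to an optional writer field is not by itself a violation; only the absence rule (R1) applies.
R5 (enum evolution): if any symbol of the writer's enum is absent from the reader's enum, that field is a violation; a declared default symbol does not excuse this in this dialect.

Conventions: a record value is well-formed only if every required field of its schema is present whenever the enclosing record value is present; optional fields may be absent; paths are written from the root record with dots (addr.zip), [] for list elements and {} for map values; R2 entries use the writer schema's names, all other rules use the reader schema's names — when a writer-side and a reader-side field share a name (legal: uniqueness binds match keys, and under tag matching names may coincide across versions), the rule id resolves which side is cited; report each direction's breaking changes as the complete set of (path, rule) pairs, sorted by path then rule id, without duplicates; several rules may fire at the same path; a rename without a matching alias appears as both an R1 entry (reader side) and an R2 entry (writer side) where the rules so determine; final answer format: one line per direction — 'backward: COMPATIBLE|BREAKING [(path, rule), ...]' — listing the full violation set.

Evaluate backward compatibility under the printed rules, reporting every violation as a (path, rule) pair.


arrows below run writer -> reader for Ticket
backward pass over Ticket, reader schema v2, writer schema v1:
  kind: paired with writer kind (Priority -> Priority; writer required)
  attrs: paired with writer attrs (list<string> -> list<string>; writer required)
  archived: paired with writer archived (bool -> bool; writer optional)
  country: paired with writer country (string -> string; writer optional)
  no writer field matches reader quantity
  => no violations; backward on Ticket: COMPATIBLE
diffs on Ticket not affecting the asked answer:
  field kind in record Ticket: required changed to optional -> its effect on Ticket is confined to the forward direction, not asked
  added field quantity to record Ticket: optional int32, tag 34 (in v2 it sits last) -> inert for the asked Ticket verdict: nothing fires
  field attrs in record Ticket: required changed to optional -> its effect on Ticket is confined to the forward direction, not asked

backward: COMPATIBLE []
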